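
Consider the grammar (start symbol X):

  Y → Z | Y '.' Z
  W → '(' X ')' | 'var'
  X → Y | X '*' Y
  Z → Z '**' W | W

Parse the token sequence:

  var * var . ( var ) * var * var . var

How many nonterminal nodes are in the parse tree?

26

[X [X [X [X [Y [Z [W var]]]] * [Y [Y [Z [W var]]] . [Z [W ( [X [Y [Z [W var]]]] )]]]] * [Y [Z [W var]]]] * [Y [Y [Z [W var]]] . [Z [W var]]]]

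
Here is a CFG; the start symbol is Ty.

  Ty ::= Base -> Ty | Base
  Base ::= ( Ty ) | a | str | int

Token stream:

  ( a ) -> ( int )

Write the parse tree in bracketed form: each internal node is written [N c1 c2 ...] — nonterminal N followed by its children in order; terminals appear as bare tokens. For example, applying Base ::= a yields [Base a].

Ty
Base -> Ty
( Ty ) -> Ty
( Base ) -> Ty
( a ) -> Ty
( a ) -> Base
( a ) -> ( Ty )
( a ) -> ( Base )
( a ) -> ( int )

[Ty [Base ( [Ty [Base a]] )] -> [Ty [Base ( [Ty [Base int]] )]]]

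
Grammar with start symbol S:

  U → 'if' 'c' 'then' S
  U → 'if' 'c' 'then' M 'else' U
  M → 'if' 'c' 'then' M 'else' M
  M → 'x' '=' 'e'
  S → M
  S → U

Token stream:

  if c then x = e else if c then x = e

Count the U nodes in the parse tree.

2

[S [U if c then [M x = e] else [U if c then [S [M x = e]]]]]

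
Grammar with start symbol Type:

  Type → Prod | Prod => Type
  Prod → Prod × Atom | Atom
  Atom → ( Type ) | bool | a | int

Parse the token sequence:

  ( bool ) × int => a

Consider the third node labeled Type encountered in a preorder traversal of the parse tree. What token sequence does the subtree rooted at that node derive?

a

[Type [Prod [Prod [Atom ( [Type [Prod [Atom bool]]] )]] × [Atom int]] => [Type [Prod [Atom a]]]]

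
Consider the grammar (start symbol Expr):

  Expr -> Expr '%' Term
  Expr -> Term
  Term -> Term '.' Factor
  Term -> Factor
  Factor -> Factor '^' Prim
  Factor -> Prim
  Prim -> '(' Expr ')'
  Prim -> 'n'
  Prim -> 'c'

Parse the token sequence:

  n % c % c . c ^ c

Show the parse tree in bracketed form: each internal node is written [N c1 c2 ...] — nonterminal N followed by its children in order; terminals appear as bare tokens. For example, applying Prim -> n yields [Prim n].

Expr
Expr % Term
Expr % Term % Term
Term % Term % Term
Factor % Term % Term
Prim % Term % Term
n % Term % Term
n % Factor % Term
n % Prim % Term
n % c % Term
n % c % Term . Factor
n % c % Factor . Factor
n % c % Prim . Factor
n % c % c . Factor
n % c % c . Factor ^ Prim
n % c % c . Prim ^ Prim
n % c % c . c ^ Prim
n % c % c . c ^ c

[Expr [Expr [Expr [Term [Factor [Prim n]]]] % [Term [Factor [Prim c]]]] % [Term [Term [Factor [Prim c]]] . [Factor [Factor [Prim c]] ^ [Prim c]]]]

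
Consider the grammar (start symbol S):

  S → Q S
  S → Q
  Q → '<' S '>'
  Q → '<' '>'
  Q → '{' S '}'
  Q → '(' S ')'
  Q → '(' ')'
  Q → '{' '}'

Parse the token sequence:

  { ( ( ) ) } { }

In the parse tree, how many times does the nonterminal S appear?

4

[S [Q { [S [Q ( [S [Q ( )]] )]] }] [S [Q { }]]]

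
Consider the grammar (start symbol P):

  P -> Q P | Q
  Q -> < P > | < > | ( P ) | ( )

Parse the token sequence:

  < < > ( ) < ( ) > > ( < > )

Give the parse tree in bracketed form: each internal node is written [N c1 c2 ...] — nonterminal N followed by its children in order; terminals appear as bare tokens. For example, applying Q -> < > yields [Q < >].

[P [Q < [P [Q < >] [P [Q ( )] [P [Q < [P [Q ( )]] >]]]] >] [P [Q ( [P [Q < >]] )]]]

P
Q P
< P > P
< Q P > P
< < > P > P
< < > Q P > P
< < > ( ) P > P
< < > ( ) Q > P
< < > ( ) < P > > P
< < > ( ) < Q > > P
< < > ( ) < ( ) > > P
< < > ( ) < ( ) > > Q
< < > ( ) < ( ) > > ( P )
< < > ( ) < ( ) > > ( Q )
< < > ( ) < ( ) > > ( < > )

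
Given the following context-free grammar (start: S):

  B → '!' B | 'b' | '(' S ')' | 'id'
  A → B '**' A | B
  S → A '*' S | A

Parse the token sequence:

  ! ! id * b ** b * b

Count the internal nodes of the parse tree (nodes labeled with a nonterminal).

13

[S [A [B ! [B ! [B id]]]] * [S [A [B b] ** [A [B b]]] * [S [A [B b]]]]]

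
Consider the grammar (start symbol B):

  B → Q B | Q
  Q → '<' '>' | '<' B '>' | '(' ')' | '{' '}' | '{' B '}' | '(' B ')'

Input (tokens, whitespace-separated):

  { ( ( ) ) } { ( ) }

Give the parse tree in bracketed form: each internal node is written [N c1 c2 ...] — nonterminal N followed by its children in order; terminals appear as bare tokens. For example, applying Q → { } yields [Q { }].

[B [Q { [B [Q ( [B [Q ( )]] )]] }] [B [Q { [B [Q ( )]] }]]]

B
Q B
{ B } B
{ Q } B
{ ( B ) } B
{ ( Q ) } B
{ ( ( ) ) } B
{ ( ( ) ) } Q
{ ( ( ) ) } { B }
{ ( ( ) ) } { Q }
{ ( ( ) ) } { ( ) }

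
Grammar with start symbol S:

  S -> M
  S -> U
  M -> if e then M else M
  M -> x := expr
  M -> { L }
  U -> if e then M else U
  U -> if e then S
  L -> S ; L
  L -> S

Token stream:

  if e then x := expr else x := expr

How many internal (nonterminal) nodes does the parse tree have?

[S [M if e then [M x := expr] else [M x := expr]]]

4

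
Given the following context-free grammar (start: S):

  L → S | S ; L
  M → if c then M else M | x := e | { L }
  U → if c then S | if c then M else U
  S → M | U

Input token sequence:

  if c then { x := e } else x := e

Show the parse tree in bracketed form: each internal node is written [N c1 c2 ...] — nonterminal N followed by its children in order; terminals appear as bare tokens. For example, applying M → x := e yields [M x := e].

[S [M if c then [M { [L [S [M x := e]]] }] else [M x := e]]]

S
M
if c then M else M
if c then { L } else M
if c then { S } else M
if c then { M } else M
if c then { x := e } else M
if c then { x := e } else x := e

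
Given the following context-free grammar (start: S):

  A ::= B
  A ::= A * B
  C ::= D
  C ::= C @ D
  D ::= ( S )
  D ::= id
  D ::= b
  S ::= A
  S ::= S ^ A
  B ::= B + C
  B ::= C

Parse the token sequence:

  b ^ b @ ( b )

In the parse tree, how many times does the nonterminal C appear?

[S [S [A [B [C [D b]]]]] ^ [A [B [C [C [D b]] @ [D ( [S [A [B [C [D b]]]]] )]]]]]

4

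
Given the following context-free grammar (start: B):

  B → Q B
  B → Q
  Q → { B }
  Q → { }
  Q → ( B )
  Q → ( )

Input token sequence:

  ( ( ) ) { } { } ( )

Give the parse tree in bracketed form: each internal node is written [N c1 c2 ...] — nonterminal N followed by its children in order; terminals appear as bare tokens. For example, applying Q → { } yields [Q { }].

[B [Q ( [B [Q ( )]] )] [B [Q { }] [B [Q { }] [B [Q ( )]]]]]

B
Q B
( B ) B
( Q ) B
( ( ) ) B
( ( ) ) Q B
( ( ) ) { } B
( ( ) ) { } Q B
( ( ) ) { } { } B
( ( ) ) { } { } Q
( ( ) ) { } { } ( )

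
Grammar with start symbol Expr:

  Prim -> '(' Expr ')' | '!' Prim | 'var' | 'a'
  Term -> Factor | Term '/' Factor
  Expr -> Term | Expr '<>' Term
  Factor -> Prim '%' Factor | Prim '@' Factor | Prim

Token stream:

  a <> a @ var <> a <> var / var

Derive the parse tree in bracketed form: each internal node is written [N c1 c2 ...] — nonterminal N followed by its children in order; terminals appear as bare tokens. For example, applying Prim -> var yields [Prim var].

Expr
Expr <> Term
Expr <> Term <> Term
Expr <> Term <> Term <> Term
Term <> Term <> Term <> Term
Factor <> Term <> Term <> Term
Prim <> Term <> Term <> Term
a <> Term <> Term <> Term
a <> Factor <> Term <> Term
a <> Prim @ Factor <> Term <> Term
a <> a @ Factor <> Term <> Term
a <> a @ Prim <> Term <> Term
a <> a @ var <> Term <> Term
a <> a @ var <> Factor <> Term
a <> a @ var <> Prim <> Term
a <> a @ var <> a <> Term
a <> a @ var <> a <> Term / Factor
a <> a @ var <> a <> Factor / Factor
a <> a @ var <> a <> Prim / Factor
a <> a @ var <> a <> var / Factor
a <> a @ var <> a <> var / Prim
a <> a @ var <> a <> var / var

[Expr [Expr [Expr [Expr [Term [Factor [Prim a]]]] <> [Term [Factor [Prim a] @ [Factor [Prim var]]]]] <> [Term [Factor [Prim a]]]] <> [Term [Term [Factor [Prim var]]] / [Factor [Prim var]]]]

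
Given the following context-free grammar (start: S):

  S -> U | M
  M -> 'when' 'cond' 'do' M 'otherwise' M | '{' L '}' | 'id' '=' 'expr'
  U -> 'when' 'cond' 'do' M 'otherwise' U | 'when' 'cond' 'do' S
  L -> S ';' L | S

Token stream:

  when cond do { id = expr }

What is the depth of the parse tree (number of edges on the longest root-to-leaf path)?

7

[S [U when cond do [S [M { [L [S [M id = expr]]] }]]]]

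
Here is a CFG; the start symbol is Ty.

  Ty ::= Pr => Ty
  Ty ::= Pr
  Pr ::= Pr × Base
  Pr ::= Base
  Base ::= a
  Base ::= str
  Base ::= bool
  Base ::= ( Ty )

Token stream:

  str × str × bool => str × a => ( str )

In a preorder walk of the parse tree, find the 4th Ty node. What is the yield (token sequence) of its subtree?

[Ty [Pr [Pr [Pr [Base str]] × [Base str]] × [Base bool]] => [Ty [Pr [Pr [Base str]] × [Base a]] => [Ty [Pr [Base ( [Ty [Pr [Base str]]] )]]]]]

str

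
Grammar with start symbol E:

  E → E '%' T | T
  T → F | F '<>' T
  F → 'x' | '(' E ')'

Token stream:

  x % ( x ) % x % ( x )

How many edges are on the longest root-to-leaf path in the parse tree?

8

[E [E [E [E [T [F x]]] % [T [F ( [E [T [F x]]] )]]] % [T [F x]]] % [T [F ( [E [T [F x]]] )]]]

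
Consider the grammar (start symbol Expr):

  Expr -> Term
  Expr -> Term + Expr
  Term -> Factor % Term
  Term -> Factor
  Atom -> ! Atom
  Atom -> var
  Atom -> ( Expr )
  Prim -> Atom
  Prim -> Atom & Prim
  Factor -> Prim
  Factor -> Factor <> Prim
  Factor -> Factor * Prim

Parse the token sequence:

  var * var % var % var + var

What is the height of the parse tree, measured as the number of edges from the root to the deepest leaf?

[Expr [Term [Factor [Factor [Prim [Atom var]]] * [Prim [Atom var]]] % [Term [Factor [Prim [Atom var]]] % [Term [Factor [Prim [Atom var]]]]]] + [Expr [Term [Factor [Prim [Atom var]]]]]]

7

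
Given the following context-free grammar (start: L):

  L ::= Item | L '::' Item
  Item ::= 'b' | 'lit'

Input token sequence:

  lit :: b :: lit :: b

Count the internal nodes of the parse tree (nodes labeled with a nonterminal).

[L [L [L [L [Item lit]] :: [Item b]] :: [Item lit]] :: [Item b]]

8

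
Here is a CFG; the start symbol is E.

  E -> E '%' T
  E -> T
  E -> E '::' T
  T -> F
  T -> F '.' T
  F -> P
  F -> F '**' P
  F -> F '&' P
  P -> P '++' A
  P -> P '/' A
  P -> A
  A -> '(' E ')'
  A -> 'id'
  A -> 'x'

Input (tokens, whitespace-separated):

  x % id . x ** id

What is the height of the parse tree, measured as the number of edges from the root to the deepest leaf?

[E [E [T [F [P [A x]]]]] % [T [F [P [A id]]] . [T [F [F [P [A x]]] ** [P [A id]]]]]]

7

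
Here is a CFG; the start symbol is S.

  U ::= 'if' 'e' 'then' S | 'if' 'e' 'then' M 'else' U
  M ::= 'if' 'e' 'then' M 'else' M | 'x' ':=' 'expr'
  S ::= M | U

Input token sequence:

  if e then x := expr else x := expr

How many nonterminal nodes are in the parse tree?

[S [M if e then [M x := expr] else [M x := expr]]]

4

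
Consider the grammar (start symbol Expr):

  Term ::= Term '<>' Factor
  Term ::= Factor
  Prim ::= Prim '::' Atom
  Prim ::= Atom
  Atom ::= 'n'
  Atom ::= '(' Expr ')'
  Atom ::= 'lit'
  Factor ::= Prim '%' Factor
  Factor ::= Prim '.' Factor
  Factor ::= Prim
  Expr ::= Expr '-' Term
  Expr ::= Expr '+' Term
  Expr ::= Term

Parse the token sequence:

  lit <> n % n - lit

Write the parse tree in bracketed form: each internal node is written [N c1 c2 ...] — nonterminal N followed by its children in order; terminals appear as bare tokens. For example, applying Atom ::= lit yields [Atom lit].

Expr
Expr - Term
Term - Term
Term <> Factor - Term
Factor <> Factor - Term
Prim <> Factor - Term
Atom <> Factor - Term
lit <> Factor - Term
lit <> Prim % Factor - Term
lit <> Atom % Factor - Term
lit <> n % Factor - Term
lit <> n % Prim - Term
lit <> n % Atom - Term
lit <> n % n - Term
lit <> n % n - Factor
lit <> n % n - Prim
lit <> n % n - Atom
lit <> n % n - lit

[Expr [Expr [Term [Term [Factor [Prim [Atom lit]]]] <> [Factor [Prim [Atom n]] % [Factor [Prim [Atom n]]]]]] - [Term [Factor [Prim [Atom lit]]]]]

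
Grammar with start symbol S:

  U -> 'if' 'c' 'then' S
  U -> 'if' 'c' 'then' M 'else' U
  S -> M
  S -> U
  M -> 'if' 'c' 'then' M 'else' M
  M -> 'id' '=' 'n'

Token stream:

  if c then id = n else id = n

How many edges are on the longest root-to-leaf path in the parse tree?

3

[S [M if c then [M id = n] else [M id = n]]]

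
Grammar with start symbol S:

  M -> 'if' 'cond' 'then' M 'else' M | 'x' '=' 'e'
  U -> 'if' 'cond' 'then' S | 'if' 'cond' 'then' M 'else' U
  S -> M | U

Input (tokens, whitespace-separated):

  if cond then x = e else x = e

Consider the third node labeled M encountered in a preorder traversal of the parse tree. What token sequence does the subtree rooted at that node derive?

[S [M if cond then [M x = e] else [M x = e]]]

x = e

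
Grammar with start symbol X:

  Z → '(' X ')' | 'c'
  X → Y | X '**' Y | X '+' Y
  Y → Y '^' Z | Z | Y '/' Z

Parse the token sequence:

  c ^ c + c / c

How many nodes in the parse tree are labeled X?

2

[X [X [Y [Y [Z c]] ^ [Z c]]] + [Y [Y [Z c]] / [Z c]]]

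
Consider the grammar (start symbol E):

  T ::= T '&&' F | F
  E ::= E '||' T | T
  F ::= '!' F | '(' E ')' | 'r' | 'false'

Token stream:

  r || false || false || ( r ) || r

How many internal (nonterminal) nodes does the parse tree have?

18

[E [E [E [E [E [T [F r]]] || [T [F false]]] || [T [F false]]] || [T [F ( [E [T [F r]]] )]]] || [T [F r]]]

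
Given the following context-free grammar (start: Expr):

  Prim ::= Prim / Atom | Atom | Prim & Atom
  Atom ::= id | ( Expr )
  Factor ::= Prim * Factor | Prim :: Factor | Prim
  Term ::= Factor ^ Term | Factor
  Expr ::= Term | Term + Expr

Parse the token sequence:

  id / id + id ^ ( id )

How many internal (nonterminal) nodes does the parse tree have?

[Expr [Term [Factor [Prim [Prim [Atom id]] / [Atom id]]]] + [Expr [Term [Factor [Prim [Atom id]]] ^ [Term [Factor [Prim [Atom ( [Expr [Term [Factor [Prim [Atom id]]]]] )]]]]]]]

21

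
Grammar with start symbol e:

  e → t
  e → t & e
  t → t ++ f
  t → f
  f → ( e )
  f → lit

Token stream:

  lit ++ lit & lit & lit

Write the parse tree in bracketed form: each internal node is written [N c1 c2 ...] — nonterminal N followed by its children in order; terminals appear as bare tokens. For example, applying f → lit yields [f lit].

e
t & e
t ++ f & e
f ++ f & e
lit ++ f & e
lit ++ lit & e
lit ++ lit & t & e
lit ++ lit & f & e
lit ++ lit & lit & e
lit ++ lit & lit & t
lit ++ lit & lit & f
lit ++ lit & lit & lit

[e [t [t [f lit]] ++ [f lit]] & [e [t [f lit]] & [e [t [f lit]]]]]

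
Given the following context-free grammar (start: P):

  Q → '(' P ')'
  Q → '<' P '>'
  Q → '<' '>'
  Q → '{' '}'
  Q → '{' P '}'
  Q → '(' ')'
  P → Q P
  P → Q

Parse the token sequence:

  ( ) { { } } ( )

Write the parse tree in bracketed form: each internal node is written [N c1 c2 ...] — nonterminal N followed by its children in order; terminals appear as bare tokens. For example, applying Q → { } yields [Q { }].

P
Q P
( ) P
( ) Q P
( ) { P } P
( ) { Q } P
( ) { { } } P
( ) { { } } Q
( ) { { } } ( )

[P [Q ( )] [P [Q { [P [Q { }]] }] [P [Q ( )]]]]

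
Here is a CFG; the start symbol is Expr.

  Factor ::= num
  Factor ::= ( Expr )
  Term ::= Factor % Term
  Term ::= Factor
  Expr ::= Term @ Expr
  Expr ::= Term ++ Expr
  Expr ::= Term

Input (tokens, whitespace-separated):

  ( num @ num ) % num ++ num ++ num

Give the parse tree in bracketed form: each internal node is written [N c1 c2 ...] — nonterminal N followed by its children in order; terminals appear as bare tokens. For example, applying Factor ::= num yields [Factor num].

Expr
Term ++ Expr
Factor % Term ++ Expr
( Expr ) % Term ++ Expr
( Term @ Expr ) % Term ++ Expr
( Factor @ Expr ) % Term ++ Expr
( num @ Expr ) % Term ++ Expr
( num @ Term ) % Term ++ Expr
( num @ Factor ) % Term ++ Expr
( num @ num ) % Term ++ Expr
( num @ num ) % Factor ++ Expr
( num @ num ) % num ++ Expr
( num @ num ) % num ++ Term ++ Expr
( num @ num ) % num ++ Factor ++ Expr
( num @ num ) % num ++ num ++ Expr
( num @ num ) % num ++ num ++ Term
( num @ num ) % num ++ num ++ Factor
( num @ num ) % num ++ num ++ num

[Expr [Term [Factor ( [Expr [Term [Factor num]] @ [Expr [Term [Factor num]]]] )] % [Term [Factor num]]] ++ [Expr [Term [Factor num]] ++ [Expr [Term [Factor num]]]]]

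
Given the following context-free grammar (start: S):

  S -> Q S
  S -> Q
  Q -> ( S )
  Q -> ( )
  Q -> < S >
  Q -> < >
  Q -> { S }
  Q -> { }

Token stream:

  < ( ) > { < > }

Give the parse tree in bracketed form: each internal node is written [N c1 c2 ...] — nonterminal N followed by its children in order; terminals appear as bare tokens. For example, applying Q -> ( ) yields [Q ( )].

S
Q S
< S > S
< Q > S
< ( ) > S
< ( ) > Q
< ( ) > { S }
< ( ) > { Q }
< ( ) > { < > }

[S [Q < [S [Q ( )]] >] [S [Q { [S [Q < >]] }]]]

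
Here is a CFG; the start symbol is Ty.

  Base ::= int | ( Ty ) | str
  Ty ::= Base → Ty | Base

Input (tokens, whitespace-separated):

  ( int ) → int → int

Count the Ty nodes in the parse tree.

[Ty [Base ( [Ty [Base int]] )] → [Ty [Base int] → [Ty [Base int]]]]

4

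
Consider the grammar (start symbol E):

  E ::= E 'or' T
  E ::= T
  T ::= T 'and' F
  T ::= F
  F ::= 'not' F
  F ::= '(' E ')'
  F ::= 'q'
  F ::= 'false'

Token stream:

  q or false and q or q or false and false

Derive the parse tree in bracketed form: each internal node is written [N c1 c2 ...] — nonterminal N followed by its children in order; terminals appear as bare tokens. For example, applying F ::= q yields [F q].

E
E or T
E or T or T
E or T or T or T
T or T or T or T
F or T or T or T
q or T or T or T
q or T and F or T or T
q or F and F or T or T
q or false and F or T or T
q or false and q or T or T
q or false and q or F or T
q or false and q or q or T
q or false and q or q or T and F
q or false and q or q or F and F
q or false and q or q or false and F
q or false and q or q or false and false

[E [E [E [E [T [F q]]] or [T [T [F false]] and [F q]]] or [T [F q]]] or [T [T [F false]] and [F false]]]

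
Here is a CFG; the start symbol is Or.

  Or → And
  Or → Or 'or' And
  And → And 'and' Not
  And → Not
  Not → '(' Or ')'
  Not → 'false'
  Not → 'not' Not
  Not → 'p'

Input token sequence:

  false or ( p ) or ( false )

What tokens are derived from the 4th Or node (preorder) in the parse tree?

[Or [Or [Or [And [Not false]]] or [And [Not ( [Or [And [Not p]]] )]]] or [And [Not ( [Or [And [Not false]]] )]]]

p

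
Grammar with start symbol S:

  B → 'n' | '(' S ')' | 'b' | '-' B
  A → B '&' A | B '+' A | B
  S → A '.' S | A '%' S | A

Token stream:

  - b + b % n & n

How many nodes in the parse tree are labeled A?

4

[S [A [B - [B b]] + [A [B b]]] % [S [A [B n] & [A [B n]]]]]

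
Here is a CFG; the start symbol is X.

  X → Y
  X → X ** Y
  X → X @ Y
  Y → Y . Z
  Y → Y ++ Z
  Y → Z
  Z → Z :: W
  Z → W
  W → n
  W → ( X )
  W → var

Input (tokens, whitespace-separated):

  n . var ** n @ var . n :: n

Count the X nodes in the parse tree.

[X [X [X [Y [Y [Z [W n]]] . [Z [W var]]]] ** [Y [Z [W n]]]] @ [Y [Y [Z [W var]]] . [Z [Z [W n]] :: [W n]]]]

3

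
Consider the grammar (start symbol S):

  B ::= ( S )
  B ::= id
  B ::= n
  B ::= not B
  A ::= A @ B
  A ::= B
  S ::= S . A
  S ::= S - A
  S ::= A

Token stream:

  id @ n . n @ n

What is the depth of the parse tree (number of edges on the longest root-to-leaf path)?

5

[S [S [A [A [B id]] @ [B n]]] . [A [A [B n]] @ [B n]]]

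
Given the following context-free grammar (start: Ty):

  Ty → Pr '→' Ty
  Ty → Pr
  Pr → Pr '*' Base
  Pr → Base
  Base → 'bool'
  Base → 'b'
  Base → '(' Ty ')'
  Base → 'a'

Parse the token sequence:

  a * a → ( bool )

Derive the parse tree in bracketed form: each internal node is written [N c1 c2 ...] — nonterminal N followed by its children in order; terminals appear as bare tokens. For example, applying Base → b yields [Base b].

Ty
Pr → Ty
Pr * Base → Ty
Base * Base → Ty
a * Base → Ty
a * a → Ty
a * a → Pr
a * a → Base
a * a → ( Ty )
a * a → ( Pr )
a * a → ( Base )
a * a → ( bool )

[Ty [Pr [Pr [Base a]] * [Base a]] → [Ty [Pr [Base ( [Ty [Pr [Base bool]]] )]]]]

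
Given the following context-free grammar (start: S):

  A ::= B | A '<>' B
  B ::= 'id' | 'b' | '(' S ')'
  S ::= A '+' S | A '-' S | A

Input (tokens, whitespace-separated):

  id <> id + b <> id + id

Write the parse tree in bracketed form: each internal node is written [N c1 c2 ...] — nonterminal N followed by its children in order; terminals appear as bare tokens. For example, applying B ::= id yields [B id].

S
A + S
A <> B + S
B <> B + S
id <> B + S
id <> id + S
id <> id + A + S
id <> id + A <> B + S
id <> id + B <> B + S
id <> id + b <> B + S
id <> id + b <> id + S
id <> id + b <> id + A
id <> id + b <> id + B
id <> id + b <> id + id

[S [A [A [B id]] <> [B id]] + [S [A [A [B b]] <> [B id]] + [S [A [B id]]]]]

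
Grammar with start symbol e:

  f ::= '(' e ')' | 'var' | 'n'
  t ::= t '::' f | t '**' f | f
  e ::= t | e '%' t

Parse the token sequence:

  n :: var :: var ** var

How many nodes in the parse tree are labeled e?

1

[e [t [t [t [t [f n]] :: [f var]] :: [f var]] ** [f var]]]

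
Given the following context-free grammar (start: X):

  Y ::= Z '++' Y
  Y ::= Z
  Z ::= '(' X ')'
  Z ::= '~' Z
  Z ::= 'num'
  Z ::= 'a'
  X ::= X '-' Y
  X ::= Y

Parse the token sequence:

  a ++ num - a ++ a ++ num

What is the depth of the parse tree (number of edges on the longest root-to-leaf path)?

5

[X [X [Y [Z a] ++ [Y [Z num]]]] - [Y [Z a] ++ [Y [Z a] ++ [Y [Z num]]]]]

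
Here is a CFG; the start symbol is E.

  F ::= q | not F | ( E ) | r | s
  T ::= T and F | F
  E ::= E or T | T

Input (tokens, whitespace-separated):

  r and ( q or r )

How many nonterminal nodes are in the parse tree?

[E [T [T [F r]] and [F ( [E [E [T [F q]]] or [T [F r]]] )]]]

11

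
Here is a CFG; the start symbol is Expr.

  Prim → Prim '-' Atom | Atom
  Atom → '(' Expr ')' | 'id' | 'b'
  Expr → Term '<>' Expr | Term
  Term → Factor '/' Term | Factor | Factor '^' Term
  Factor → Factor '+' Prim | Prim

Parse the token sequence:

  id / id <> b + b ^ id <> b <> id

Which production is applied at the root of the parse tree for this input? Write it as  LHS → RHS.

Expr → Term '<>' Expr

[Expr [Term [Factor [Prim [Atom id]]] / [Term [Factor [Prim [Atom id]]]]] <> [Expr [Term [Factor [Factor [Prim [Atom b]]] + [Prim [Atom b]]] ^ [Term [Factor [Prim [Atom id]]]]] <> [Expr [Term [Factor [Prim [Atom b]]]] <> [Expr [Term [Factor [Prim [Atom id]]]]]]]]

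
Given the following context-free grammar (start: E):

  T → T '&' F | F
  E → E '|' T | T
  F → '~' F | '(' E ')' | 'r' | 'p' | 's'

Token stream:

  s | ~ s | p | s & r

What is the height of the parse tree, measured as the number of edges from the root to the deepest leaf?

6

[E [E [E [E [T [F s]]] | [T [F ~ [F s]]]] | [T [F p]]] | [T [T [F s]] & [F r]]]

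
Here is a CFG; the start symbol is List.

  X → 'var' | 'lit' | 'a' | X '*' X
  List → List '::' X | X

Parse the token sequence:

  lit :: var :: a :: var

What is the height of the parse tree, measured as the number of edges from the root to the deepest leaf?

[List [List [List [List [X lit]] :: [X var]] :: [X a]] :: [X var]]

5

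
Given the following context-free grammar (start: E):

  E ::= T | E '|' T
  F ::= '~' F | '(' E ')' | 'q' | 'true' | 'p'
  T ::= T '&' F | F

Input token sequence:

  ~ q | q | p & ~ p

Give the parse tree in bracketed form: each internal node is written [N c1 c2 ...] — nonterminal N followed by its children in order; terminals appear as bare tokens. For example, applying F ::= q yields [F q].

E
E | T
E | T | T
T | T | T
F | T | T
~ F | T | T
~ q | T | T
~ q | F | T
~ q | q | T
~ q | q | T & F
~ q | q | F & F
~ q | q | p & F
~ q | q | p & ~ F
~ q | q | p & ~ p

[E [E [E [T [F ~ [F q]]]] | [T [F q]]] | [T [T [F p]] & [F ~ [F p]]]]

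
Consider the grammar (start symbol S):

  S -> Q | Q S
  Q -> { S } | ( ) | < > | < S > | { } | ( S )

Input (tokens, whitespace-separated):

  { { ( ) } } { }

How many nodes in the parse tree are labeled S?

[S [Q { [S [Q { [S [Q ( )]] }]] }] [S [Q { }]]]

4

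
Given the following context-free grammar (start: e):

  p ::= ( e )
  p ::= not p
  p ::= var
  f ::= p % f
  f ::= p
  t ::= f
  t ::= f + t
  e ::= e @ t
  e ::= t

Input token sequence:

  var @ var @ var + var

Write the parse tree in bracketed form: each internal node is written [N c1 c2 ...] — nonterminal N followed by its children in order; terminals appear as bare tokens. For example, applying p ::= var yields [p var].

[e [e [e [t [f [p var]]]] @ [t [f [p var]]]] @ [t [f [p var]] + [t [f [p var]]]]]

e
e @ t
e @ t @ t
t @ t @ t
f @ t @ t
p @ t @ t
var @ t @ t
var @ f @ t
var @ p @ t
var @ var @ t
var @ var @ f + t
var @ var @ p + t
var @ var @ var + t
var @ var @ var + f
var @ var @ var + p
var @ var @ var + var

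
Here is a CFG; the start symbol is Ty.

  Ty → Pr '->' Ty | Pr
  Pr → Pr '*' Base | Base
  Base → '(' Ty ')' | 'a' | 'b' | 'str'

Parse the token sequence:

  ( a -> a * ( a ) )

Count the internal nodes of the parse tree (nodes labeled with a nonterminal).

14

[Ty [Pr [Base ( [Ty [Pr [Base a]] -> [Ty [Pr [Pr [Base a]] * [Base ( [Ty [Pr [Base a]]] )]]]] )]]]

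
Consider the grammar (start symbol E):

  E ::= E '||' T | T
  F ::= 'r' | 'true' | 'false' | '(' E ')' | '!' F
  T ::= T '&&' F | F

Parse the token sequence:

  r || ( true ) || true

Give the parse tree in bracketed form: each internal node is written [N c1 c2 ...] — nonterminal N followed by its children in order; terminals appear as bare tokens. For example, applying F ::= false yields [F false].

[E [E [E [T [F r]]] || [T [F ( [E [T [F true]]] )]]] || [T [F true]]]

E
E || T
E || T || T
T || T || T
F || T || T
r || T || T
r || F || T
r || ( E ) || T
r || ( T ) || T
r || ( F ) || T
r || ( true ) || T
r || ( true ) || F
r || ( true ) || true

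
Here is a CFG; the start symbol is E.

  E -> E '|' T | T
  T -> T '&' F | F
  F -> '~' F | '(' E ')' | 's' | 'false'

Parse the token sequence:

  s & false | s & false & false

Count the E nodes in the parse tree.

2

[E [E [T [T [F s]] & [F false]]] | [T [T [T [F s]] & [F false]] & [F false]]]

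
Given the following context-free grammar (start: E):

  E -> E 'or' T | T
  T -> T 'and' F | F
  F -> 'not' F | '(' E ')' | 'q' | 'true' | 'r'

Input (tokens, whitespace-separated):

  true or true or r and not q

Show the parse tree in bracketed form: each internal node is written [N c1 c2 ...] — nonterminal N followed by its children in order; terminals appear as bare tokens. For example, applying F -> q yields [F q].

[E [E [E [T [F true]]] or [T [F true]]] or [T [T [F r]] and [F not [F q]]]]

E
E or T
E or T or T
T or T or T
F or T or T
true or T or T
true or F or T
true or true or T
true or true or T and F
true or true or F and F
true or true or r and F
true or true or r and not F
true or true or r and not q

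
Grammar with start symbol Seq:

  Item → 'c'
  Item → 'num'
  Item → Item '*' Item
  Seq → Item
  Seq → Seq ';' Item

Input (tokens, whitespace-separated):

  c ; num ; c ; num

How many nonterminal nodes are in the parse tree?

[Seq [Seq [Seq [Seq [Item c]] ; [Item num]] ; [Item c]] ; [Item num]]

8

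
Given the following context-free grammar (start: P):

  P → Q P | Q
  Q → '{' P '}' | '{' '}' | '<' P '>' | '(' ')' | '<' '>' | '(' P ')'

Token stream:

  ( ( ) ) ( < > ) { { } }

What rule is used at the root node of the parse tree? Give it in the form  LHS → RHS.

[P [Q ( [P [Q ( )]] )] [P [Q ( [P [Q < >]] )] [P [Q { [P [Q { }]] }]]]]

P → Q P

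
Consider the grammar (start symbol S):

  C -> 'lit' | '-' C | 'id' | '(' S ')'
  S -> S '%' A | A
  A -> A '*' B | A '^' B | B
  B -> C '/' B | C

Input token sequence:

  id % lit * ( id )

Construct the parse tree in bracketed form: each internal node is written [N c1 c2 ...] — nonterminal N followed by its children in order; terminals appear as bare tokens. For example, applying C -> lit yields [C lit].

[S [S [A [B [C id]]]] % [A [A [B [C lit]]] * [B [C ( [S [A [B [C id]]]] )]]]]

S
S % A
A % A
B % A
C % A
id % A
id % A * B
id % B * B
id % C * B
id % lit * B
id % lit * C
id % lit * ( S )
id % lit * ( A )
id % lit * ( B )
id % lit * ( C )
id % lit * ( id )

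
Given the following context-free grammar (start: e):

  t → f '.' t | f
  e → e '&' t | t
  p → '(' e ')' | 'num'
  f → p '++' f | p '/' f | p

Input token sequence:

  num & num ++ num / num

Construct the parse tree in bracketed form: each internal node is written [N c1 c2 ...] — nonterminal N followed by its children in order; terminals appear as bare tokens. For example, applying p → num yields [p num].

e
e & t
t & t
f & t
p & t
num & t
num & f
num & p ++ f
num & num ++ f
num & num ++ p / f
num & num ++ num / f
num & num ++ num / p
num & num ++ num / num

[e [e [t [f [p num]]]] & [t [f [p num] ++ [f [p num] / [f [p num]]]]]]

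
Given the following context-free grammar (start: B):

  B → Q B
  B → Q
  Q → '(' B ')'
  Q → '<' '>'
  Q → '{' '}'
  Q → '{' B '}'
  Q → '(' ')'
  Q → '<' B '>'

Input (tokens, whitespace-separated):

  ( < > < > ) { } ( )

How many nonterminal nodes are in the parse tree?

10

[B [Q ( [B [Q < >] [B [Q < >]]] )] [B [Q { }] [B [Q ( )]]]]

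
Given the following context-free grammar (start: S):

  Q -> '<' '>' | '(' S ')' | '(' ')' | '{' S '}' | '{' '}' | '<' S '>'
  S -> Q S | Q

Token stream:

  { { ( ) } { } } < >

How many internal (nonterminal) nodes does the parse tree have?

10

[S [Q { [S [Q { [S [Q ( )]] }] [S [Q { }]]] }] [S [Q < >]]]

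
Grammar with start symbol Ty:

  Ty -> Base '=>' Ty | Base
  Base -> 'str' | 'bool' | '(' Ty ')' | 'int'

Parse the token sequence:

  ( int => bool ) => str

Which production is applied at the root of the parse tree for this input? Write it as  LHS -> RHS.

Ty -> Base '=>' Ty

[Ty [Base ( [Ty [Base int] => [Ty [Base bool]]] )] => [Ty [Base str]]]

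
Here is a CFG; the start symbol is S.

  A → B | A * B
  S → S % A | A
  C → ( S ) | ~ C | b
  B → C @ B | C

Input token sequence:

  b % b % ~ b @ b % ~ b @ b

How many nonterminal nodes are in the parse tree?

22

[S [S [S [S [A [B [C b]]]] % [A [B [C b]]]] % [A [B [C ~ [C b]] @ [B [C b]]]]] % [A [B [C ~ [C b]] @ [B [C b]]]]]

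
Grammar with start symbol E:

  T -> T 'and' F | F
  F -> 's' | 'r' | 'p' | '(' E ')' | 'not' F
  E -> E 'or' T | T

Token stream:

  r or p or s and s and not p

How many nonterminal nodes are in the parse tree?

[E [E [E [T [F r]]] or [T [F p]]] or [T [T [T [F s]] and [F s]] and [F not [F p]]]]

14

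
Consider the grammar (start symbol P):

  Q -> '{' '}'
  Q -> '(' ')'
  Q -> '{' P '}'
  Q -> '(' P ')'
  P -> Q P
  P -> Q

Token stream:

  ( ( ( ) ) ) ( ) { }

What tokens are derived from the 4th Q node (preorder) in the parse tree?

( )

[P [Q ( [P [Q ( [P [Q ( )]] )]] )] [P [Q ( )] [P [Q { }]]]]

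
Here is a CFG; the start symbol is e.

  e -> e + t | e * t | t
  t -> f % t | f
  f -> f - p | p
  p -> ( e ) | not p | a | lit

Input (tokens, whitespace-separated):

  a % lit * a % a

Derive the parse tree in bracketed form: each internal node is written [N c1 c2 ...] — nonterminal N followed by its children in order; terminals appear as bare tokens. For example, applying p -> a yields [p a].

e
e * t
t * t
f % t * t
p % t * t
a % t * t
a % f * t
a % p * t
a % lit * t
a % lit * f % t
a % lit * p % t
a % lit * a % t
a % lit * a % f
a % lit * a % p
a % lit * a % a

[e [e [t [f [p a]] % [t [f [p lit]]]]] * [t [f [p a]] % [t [f [p a]]]]]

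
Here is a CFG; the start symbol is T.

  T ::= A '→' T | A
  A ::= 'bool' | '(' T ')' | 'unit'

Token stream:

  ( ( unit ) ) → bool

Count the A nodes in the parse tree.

4

[T [A ( [T [A ( [T [A unit]] )]] )] → [T [A bool]]]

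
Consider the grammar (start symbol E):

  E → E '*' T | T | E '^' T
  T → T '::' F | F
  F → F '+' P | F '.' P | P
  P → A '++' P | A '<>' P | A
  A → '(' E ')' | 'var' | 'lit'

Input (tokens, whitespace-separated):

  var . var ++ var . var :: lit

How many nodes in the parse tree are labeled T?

[E [T [T [F [F [F [P [A var]]] . [P [A var] ++ [P [A var]]]] . [P [A var]]]] :: [F [P [A lit]]]]]

2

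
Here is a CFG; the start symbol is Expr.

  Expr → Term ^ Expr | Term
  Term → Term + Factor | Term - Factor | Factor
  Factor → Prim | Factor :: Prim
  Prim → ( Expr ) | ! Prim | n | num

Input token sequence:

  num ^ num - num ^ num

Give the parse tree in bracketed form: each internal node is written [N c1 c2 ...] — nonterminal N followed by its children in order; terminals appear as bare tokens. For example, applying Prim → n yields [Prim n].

[Expr [Term [Factor [Prim num]]] ^ [Expr [Term [Term [Factor [Prim num]]] - [Factor [Prim num]]] ^ [Expr [Term [Factor [Prim num]]]]]]

Expr
Term ^ Expr
Factor ^ Expr
Prim ^ Expr
num ^ Expr
num ^ Term ^ Expr
num ^ Term - Factor ^ Expr
num ^ Factor - Factor ^ Expr
num ^ Prim - Factor ^ Expr
num ^ num - Factor ^ Expr
num ^ num - Prim ^ Expr
num ^ num - num ^ Expr
num ^ num - num ^ Term
num ^ num - num ^ Factor
num ^ num - num ^ Prim
num ^ num - num ^ num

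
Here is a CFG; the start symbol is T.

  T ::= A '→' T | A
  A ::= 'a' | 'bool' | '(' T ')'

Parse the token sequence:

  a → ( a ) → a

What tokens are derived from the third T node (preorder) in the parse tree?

[T [A a] → [T [A ( [T [A a]] )] → [T [A a]]]]

a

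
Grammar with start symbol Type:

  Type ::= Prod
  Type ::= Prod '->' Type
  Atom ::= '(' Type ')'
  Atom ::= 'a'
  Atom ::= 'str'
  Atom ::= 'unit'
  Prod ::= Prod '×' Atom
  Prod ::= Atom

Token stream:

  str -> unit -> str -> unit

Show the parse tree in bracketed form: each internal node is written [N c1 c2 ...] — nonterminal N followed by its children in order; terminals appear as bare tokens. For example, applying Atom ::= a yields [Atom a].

Type
Prod -> Type
Atom -> Type
str -> Type
str -> Prod -> Type
str -> Atom -> Type
str -> unit -> Type
str -> unit -> Prod -> Type
str -> unit -> Atom -> Type
str -> unit -> str -> Type
str -> unit -> str -> Prod
str -> unit -> str -> Atom
str -> unit -> str -> unit

[Type [Prod [Atom str]] -> [Type [Prod [Atom unit]] -> [Type [Prod [Atom str]] -> [Type [Prod [Atom unit]]]]]]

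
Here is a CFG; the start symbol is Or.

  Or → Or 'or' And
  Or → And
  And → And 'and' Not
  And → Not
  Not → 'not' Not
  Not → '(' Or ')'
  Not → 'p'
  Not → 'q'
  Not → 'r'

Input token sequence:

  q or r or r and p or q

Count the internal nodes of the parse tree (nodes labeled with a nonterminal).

14

[Or [Or [Or [Or [And [Not q]]] or [And [Not r]]] or [And [And [Not r]] and [Not p]]] or [And [Not q]]]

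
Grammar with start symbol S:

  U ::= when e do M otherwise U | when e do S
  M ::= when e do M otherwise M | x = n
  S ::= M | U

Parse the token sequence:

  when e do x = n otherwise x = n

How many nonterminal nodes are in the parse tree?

[S [M when e do [M x = n] otherwise [M x = n]]]

4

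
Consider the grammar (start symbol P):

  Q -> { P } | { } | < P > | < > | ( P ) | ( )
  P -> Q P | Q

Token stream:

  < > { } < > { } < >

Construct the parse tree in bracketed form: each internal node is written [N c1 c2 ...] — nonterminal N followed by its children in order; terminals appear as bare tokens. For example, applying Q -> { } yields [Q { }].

[P [Q < >] [P [Q { }] [P [Q < >] [P [Q { }] [P [Q < >]]]]]]

P
Q P
< > P
< > Q P
< > { } P
< > { } Q P
< > { } < > P
< > { } < > Q P
< > { } < > { } P
< > { } < > { } Q
< > { } < > { } < >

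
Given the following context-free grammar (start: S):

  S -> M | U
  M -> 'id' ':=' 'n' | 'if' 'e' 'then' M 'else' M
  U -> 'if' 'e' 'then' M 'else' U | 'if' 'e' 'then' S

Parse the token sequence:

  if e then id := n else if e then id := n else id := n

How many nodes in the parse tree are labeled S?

[S [M if e then [M id := n] else [M if e then [M id := n] else [M id := n]]]]

1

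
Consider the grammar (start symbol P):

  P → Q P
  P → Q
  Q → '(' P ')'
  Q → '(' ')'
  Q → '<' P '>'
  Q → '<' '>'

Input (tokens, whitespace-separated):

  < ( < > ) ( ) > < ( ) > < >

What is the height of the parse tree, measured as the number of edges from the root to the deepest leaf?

6

[P [Q < [P [Q ( [P [Q < >]] )] [P [Q ( )]]] >] [P [Q < [P [Q ( )]] >] [P [Q < >]]]]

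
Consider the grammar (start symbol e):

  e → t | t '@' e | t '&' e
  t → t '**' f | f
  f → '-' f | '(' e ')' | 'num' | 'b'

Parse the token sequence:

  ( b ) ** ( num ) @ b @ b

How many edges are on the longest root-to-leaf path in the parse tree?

7

[e [t [t [f ( [e [t [f b]]] )]] ** [f ( [e [t [f num]]] )]] @ [e [t [f b]] @ [e [t [f b]]]]]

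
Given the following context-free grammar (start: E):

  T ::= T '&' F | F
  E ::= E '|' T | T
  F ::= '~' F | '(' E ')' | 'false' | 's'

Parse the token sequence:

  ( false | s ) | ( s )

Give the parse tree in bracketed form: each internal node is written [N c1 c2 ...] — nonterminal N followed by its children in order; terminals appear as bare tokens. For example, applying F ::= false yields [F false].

[E [E [T [F ( [E [E [T [F false]]] | [T [F s]]] )]]] | [T [F ( [E [T [F s]]] )]]]

E
E | T
T | T
F | T
( E ) | T
( E | T ) | T
( T | T ) | T
( F | T ) | T
( false | T ) | T
( false | F ) | T
( false | s ) | T
( false | s ) | F
( false | s ) | ( E )
( false | s ) | ( T )
( false | s ) | ( F )
( false | s ) | ( s )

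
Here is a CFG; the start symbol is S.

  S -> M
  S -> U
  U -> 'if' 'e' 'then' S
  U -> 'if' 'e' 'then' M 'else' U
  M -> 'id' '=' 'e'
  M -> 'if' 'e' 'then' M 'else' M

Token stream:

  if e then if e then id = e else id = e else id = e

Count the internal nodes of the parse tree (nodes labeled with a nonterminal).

[S [M if e then [M if e then [M id = e] else [M id = e]] else [M id = e]]]

6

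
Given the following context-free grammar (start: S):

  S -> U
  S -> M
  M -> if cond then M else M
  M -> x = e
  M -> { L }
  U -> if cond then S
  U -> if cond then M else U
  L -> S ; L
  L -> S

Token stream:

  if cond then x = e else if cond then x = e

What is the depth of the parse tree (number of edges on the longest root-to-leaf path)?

[S [U if cond then [M x = e] else [U if cond then [S [M x = e]]]]]

5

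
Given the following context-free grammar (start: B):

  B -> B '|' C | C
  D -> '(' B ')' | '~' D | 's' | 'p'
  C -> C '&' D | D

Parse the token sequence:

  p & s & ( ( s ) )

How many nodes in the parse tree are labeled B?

3

[B [C [C [C [D p]] & [D s]] & [D ( [B [C [D ( [B [C [D s]]] )]]] )]]]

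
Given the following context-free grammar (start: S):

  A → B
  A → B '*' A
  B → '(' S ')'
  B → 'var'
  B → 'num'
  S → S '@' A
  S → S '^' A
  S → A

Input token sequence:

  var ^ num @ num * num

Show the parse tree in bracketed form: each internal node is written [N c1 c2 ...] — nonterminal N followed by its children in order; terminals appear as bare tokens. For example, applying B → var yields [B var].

[S [S [S [A [B var]]] ^ [A [B num]]] @ [A [B num] * [A [B num]]]]

S
S @ A
S ^ A @ A
A ^ A @ A
B ^ A @ A
var ^ A @ A
var ^ B @ A
var ^ num @ A
var ^ num @ B * A
var ^ num @ num * A
var ^ num @ num * B
var ^ num @ num * num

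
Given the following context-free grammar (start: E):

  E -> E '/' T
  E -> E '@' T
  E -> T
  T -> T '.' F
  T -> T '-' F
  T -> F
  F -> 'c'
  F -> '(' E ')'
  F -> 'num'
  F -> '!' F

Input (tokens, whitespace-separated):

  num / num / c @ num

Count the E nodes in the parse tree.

[E [E [E [E [T [F num]]] / [T [F num]]] / [T [F c]]] @ [T [F num]]]

4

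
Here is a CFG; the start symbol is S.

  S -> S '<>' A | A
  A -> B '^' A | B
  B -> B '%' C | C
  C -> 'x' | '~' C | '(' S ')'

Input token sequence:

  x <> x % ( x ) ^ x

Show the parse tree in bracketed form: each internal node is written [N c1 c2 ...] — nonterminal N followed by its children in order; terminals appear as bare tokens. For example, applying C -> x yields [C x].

[S [S [A [B [C x]]]] <> [A [B [B [C x]] % [C ( [S [A [B [C x]]]] )]] ^ [A [B [C x]]]]]

S
S <> A
A <> A
B <> A
C <> A
x <> A
x <> B ^ A
x <> B % C ^ A
x <> C % C ^ A
x <> x % C ^ A
x <> x % ( S ) ^ A
x <> x % ( A ) ^ A
x <> x % ( B ) ^ A
x <> x % ( C ) ^ A
x <> x % ( x ) ^ A
x <> x % ( x ) ^ B
x <> x % ( x ) ^ C
x <> x % ( x ) ^ x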